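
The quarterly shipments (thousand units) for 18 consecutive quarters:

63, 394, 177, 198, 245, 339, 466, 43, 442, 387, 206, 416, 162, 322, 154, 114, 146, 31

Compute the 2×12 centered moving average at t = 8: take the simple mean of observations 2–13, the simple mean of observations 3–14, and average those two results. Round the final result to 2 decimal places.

286.58

Sum over 2–13: 394 + 177 + 198 + 245 + 339 + 466 + 43 + 442 + 387 + 206 + 416 + 162 = 3475
Sum over 3–14: 177 + 198 + 245 + 339 + 466 + 43 + 442 + 387 + 206 + 416 + 162 + 322 = 3403
CMA at t=8 = (3475 + 3403) / (2·12) = 6878 / 24 = 286.58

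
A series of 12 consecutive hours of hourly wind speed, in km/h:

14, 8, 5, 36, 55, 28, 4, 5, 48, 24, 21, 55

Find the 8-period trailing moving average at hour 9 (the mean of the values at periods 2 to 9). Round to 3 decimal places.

23.625

Sum of periods 2–9: 8 + 5 + 36 + 55 + 28 + 4 + 5 + 48 = 189
Divide by 8: 189 / 8 = 23.625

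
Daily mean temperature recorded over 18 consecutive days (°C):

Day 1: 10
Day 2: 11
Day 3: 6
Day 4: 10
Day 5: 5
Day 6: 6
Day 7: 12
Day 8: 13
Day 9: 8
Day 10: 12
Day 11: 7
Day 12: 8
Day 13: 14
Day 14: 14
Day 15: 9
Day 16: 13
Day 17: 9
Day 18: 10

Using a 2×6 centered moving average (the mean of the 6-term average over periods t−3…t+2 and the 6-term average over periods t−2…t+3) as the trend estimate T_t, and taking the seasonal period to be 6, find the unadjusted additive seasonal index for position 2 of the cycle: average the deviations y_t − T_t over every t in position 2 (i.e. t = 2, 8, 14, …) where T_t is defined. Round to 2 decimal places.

3.25

Season position 2 occurs at t = 8, 14 (where T_t is defined).
t=8: T_8 = 9.5000; y_8 − T_8 = 13 − 9.5000 = 3.5000
t=14: T_14 = 11.0000; y_14 − T_14 = 14 − 11.0000 = 3.0000
Mean deviation: (3.5000 + 3.0000) / 2 = 3.25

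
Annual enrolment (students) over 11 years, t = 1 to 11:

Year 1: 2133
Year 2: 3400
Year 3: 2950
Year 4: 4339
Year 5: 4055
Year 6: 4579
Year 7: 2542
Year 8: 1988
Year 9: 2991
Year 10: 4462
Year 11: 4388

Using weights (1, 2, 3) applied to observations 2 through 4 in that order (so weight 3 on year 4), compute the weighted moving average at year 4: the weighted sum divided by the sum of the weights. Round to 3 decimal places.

3719.500

Weighted sum: 1·3400 + 2·2950 + 3·4339 = 3400 + 5900 + 13017 = 22317
Weight total: 1 + 2 + 3 = 6
WMA = 22317 / 6 = 3719.500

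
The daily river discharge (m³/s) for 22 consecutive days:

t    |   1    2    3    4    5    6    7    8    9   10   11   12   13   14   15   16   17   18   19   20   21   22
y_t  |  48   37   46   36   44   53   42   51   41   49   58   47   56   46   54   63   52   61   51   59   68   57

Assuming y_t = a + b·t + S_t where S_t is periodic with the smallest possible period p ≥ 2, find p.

5

First differences y_{t+1} − y_t: -11, 9, -10, 8, 9, -11, 9, -10, 8, 9, -11, 9, …
The difference pattern repeats every 5 terms and not for any smaller step, so p = 5.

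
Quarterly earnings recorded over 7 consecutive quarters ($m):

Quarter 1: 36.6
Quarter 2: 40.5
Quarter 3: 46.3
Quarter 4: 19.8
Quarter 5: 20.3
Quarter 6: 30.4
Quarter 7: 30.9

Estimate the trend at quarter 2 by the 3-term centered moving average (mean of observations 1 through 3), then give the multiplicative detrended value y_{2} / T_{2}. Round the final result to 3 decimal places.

0.985

Trend T_2 = (36.6 + 40.5 + 46.3) / 3 = 123.4/3 = 41.13333
Ratio to trend: 40.5 / 41.13333 = 0.985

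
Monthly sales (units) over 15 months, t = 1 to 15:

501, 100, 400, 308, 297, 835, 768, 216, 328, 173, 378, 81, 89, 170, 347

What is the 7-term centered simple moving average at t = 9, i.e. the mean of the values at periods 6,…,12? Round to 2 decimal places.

397.00

Sum of periods 6–12: 835 + 768 + 216 + 328 + 173 + 378 + 81 = 2779
Divide by 7: 2779 / 7 = 397.00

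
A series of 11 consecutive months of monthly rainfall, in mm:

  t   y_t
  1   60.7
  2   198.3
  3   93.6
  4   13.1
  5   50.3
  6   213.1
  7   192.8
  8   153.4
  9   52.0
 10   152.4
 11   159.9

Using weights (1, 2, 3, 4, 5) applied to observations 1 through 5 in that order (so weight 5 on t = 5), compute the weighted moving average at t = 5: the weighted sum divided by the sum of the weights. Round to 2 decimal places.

69.47

Weighted sum: 1·60.7 + 2·198.3 + 3·93.6 + 4·13.1 + 5·50.3 = 60.7 + 396.6 + 280.8 + 52.4 + 251.5 = 1042.0
Weight total: 1 + 2 + 3 + 4 + 5 = 15
WMA = 1042.0 / 15 = 69.47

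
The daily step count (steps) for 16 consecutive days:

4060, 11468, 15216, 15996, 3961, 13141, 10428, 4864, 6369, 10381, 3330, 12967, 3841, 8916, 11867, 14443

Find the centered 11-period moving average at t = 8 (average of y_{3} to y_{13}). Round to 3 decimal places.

Sum of periods 3–13: 15216 + 15996 + 3961 + 13141 + 10428 + 4864 + 6369 + 10381 + 3330 + 12967 + 3841 = 100494
Divide by 11: 100494 / 11 = 9135.818

9135.818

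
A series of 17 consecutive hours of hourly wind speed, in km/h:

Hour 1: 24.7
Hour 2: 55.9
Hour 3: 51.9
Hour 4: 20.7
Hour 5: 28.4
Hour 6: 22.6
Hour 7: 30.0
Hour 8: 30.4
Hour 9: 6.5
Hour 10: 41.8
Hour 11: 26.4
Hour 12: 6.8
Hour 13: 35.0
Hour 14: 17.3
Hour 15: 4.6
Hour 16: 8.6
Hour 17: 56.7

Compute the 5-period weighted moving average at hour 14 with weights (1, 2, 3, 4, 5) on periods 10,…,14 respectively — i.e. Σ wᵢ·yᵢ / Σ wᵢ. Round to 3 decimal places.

Weighted sum: 1·41.8 + 2·26.4 + 3·6.8 + 4·35.0 + 5·17.3 = 41.8 + 52.8 + 20.4 + 140.0 + 86.5 = 341.5
Weight total: 1 + 2 + 3 + 4 + 5 = 15
WMA = 341.5 / 15 = 22.767

22.767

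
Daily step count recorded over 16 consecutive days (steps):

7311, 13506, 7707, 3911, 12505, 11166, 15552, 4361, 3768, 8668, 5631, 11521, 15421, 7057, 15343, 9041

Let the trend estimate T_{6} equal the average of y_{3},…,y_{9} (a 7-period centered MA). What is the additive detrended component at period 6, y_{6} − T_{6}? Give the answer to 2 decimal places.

2741.71

Trend T_6 = (7707 + 3911 + 12505 + 11166 + 15552 + 4361 + 3768) / 7 = 58970/7 = 8424.2857
Detrended value: 11166 − 8424.2857 = 2741.71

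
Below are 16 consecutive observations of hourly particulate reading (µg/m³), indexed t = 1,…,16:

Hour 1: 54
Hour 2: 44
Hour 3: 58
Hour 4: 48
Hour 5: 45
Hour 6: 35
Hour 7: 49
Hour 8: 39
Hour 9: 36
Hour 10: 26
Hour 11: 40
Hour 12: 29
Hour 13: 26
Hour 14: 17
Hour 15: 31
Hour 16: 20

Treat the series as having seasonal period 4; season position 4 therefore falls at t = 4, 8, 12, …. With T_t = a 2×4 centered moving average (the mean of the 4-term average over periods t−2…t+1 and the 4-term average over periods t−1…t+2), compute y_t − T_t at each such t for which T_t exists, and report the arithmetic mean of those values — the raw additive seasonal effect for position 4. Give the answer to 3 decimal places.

0.208

Season position 4 occurs at t = 4, 8, 12 (where T_t is defined).
t=4: T_4 = 47.62500; y_4 − T_4 = 48 − 47.62500 = 0.37500
t=8: T_8 = 38.62500; y_8 − T_8 = 39 − 38.62500 = 0.37500
t=12: T_12 = 29.12500; y_12 − T_12 = 29 − 29.12500 = -0.12500
Mean deviation: (0.37500 + 0.37500 + -0.12500) / 3 = 0.208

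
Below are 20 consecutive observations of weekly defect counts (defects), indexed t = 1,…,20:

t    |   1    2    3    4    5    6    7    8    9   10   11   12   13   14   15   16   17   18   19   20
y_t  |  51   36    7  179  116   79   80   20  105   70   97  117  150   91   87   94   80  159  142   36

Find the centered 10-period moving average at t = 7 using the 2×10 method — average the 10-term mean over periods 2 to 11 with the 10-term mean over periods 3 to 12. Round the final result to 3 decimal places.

82.950

Sum over 2–11: 36 + 7 + 179 + 116 + 79 + 80 + 20 + 105 + 70 + 97 = 789
Sum over 3–12: 7 + 179 + 116 + 79 + 80 + 20 + 105 + 70 + 97 + 117 = 870
CMA at t=7 = (789 + 870) / (2·10) = 1659 / 20 = 82.950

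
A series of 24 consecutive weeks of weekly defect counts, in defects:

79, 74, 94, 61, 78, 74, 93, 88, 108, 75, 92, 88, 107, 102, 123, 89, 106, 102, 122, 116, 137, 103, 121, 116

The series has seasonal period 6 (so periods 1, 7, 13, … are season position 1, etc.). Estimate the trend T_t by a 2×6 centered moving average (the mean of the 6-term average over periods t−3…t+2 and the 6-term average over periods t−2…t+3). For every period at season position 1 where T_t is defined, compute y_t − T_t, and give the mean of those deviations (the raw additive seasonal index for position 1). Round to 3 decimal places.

8.333

Season position 1 occurs at t = 7, 13, 19 (where T_t is defined).
t=7: T_7 = 84.83333; y_7 − T_7 = 93 − 84.83333 = 8.16667
t=13: T_13 = 99.00000; y_13 − T_13 = 107 − 99.00000 = 8.00000
t=19: T_19 = 113.16667; y_19 − T_19 = 122 − 113.16667 = 8.83333
Mean deviation: (8.16667 + 8.00000 + 8.83333) / 3 = 8.333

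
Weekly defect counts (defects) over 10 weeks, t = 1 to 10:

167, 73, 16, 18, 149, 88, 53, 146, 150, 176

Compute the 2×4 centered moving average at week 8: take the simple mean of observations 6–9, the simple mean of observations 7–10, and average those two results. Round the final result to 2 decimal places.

Sum over 6–9: 88 + 53 + 146 + 150 = 437
Sum over 7–10: 53 + 146 + 150 + 176 = 525
CMA at t=8 = (437 + 525) / (2·4) = 962 / 8 = 120.25

120.25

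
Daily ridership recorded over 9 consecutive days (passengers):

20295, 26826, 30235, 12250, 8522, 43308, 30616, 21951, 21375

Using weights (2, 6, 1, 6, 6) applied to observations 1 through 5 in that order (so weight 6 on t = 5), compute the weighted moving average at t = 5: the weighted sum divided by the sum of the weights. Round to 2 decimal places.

16972.05

Weighted sum: 2·20295 + 6·26826 + 1·30235 + 6·12250 + 6·8522 = 40590 + 160956 + 30235 + 73500 + 51132 = 356413
Weight total: 2 + 6 + 1 + 6 + 6 = 21
WMA = 356413 / 21 = 16972.05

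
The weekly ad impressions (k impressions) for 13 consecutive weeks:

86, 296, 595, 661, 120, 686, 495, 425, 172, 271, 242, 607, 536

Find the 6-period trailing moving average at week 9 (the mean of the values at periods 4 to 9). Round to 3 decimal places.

426.500

Sum of periods 4–9: 661 + 120 + 686 + 495 + 425 + 172 = 2559
Divide by 6: 2559 / 6 = 426.500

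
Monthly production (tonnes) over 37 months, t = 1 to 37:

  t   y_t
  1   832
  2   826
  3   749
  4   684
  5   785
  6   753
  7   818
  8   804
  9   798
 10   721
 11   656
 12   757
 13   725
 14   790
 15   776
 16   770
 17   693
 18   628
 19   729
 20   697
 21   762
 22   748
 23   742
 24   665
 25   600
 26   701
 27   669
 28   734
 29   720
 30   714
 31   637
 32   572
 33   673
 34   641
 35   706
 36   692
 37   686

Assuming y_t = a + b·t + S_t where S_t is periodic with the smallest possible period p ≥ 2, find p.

First differences y_{t+1} − y_t: -6, -77, -65, 101, -32, 65, -14, -6, -77, -65, 101, -32, 65, -14, -6, -77, …
The difference pattern repeats every 7 terms and not for any smaller step, so p = 7.

7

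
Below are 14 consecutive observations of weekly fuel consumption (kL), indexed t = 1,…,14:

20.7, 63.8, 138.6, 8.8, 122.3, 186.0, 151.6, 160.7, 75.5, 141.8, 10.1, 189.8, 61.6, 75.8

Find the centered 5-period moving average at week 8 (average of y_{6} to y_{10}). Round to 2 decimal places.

143.12

Sum of periods 6–10: 186.0 + 151.6 + 160.7 + 75.5 + 141.8 = 715.6
Divide by 5: 715.6 / 5 = 143.12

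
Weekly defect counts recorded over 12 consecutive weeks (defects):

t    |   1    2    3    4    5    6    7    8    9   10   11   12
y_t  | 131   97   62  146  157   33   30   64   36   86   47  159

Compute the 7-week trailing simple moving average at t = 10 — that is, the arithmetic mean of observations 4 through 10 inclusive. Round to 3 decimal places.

Sum of periods 4–10: 146 + 157 + 33 + 30 + 64 + 36 + 86 = 552
Divide by 7: 552 / 7 = 78.857

78.857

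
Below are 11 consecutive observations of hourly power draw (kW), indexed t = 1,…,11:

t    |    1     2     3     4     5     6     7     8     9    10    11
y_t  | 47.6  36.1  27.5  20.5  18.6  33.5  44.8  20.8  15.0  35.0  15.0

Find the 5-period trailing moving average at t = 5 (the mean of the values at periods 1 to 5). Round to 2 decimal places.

Sum of periods 1–5: 47.6 + 36.1 + 27.5 + 20.5 + 18.6 = 150.3
Divide by 5: 150.3 / 5 = 30.06

30.06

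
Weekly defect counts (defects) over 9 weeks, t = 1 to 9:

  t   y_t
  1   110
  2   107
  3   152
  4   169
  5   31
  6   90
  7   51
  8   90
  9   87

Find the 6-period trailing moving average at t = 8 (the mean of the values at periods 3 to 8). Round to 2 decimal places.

Sum of periods 3–8: 152 + 169 + 31 + 90 + 51 + 90 = 583
Divide by 6: 583 / 6 = 97.17

97.17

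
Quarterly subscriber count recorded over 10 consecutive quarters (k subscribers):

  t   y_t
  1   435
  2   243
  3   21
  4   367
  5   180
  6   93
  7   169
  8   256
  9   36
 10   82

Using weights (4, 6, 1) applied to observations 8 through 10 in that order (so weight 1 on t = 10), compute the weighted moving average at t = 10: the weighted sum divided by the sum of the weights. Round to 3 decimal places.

Weighted sum: 4·256 + 6·36 + 1·82 = 1024 + 216 + 82 = 1322
Weight total: 4 + 6 + 1 = 11
WMA = 1322 / 11 = 120.182

120.182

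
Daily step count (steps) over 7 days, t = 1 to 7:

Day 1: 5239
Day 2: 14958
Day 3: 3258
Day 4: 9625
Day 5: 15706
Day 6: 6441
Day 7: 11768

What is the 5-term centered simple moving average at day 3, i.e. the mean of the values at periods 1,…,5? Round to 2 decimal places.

9757.20

Sum of periods 1–5: 5239 + 14958 + 3258 + 9625 + 15706 = 48786
Divide by 5: 48786 / 5 = 9757.20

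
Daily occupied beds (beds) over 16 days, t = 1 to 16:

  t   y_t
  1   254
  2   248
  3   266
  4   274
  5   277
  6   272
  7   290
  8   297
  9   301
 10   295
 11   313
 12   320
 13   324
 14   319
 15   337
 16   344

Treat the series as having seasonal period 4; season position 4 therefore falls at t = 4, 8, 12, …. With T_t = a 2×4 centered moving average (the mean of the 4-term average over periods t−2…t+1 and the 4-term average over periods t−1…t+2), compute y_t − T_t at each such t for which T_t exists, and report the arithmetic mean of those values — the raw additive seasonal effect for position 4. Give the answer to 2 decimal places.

Season position 4 occurs at t = 4, 8, 12 (where T_t is defined).
t=4: T_4 = 269.2500; y_4 − T_4 = 274 − 269.2500 = 4.7500
t=8: T_8 = 292.8750; y_8 − T_8 = 297 − 292.8750 = 4.1250
t=12: T_12 = 316.0000; y_12 − T_12 = 320 − 316.0000 = 4.0000
Mean deviation: (4.7500 + 4.1250 + 4.0000) / 3 = 4.29

4.29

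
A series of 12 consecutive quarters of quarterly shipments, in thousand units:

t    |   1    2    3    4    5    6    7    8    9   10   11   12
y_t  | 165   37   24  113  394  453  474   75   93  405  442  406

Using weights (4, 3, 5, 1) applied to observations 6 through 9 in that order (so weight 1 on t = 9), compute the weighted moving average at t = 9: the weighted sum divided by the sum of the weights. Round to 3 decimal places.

284.769

Weighted sum: 4·453 + 3·474 + 5·75 + 1·93 = 1812 + 1422 + 375 + 93 = 3702
Weight total: 4 + 3 + 5 + 1 = 13
WMA = 3702 / 13 = 284.769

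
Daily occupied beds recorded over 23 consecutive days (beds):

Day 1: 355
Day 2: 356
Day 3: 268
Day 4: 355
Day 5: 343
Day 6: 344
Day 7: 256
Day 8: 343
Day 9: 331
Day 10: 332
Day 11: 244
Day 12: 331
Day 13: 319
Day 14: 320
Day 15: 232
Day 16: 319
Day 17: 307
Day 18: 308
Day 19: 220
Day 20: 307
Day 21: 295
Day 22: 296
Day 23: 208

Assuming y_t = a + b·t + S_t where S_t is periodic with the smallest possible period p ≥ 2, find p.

First differences y_{t+1} − y_t: 1, -88, 87, -12, 1, -88, 87, -12, 1, -88, …
The difference pattern repeats every 4 terms and not for any smaller step, so p = 4.

4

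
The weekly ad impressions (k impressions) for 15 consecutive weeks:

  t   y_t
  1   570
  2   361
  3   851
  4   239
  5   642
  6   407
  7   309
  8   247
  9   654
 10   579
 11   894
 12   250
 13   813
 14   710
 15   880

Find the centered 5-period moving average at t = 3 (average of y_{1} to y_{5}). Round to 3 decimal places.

532.600

Sum of periods 1–5: 570 + 361 + 851 + 239 + 642 = 2663
Divide by 5: 2663 / 5 = 532.600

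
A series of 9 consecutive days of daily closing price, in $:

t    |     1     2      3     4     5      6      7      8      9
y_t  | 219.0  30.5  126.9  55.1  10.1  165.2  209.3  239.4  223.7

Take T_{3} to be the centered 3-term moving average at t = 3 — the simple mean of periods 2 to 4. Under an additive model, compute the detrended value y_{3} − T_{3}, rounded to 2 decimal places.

Trend T_3 = (30.5 + 126.9 + 55.1) / 3 = 212.5/3 = 70.8333
Detrended value: 126.9 − 70.8333 = 56.07

56.07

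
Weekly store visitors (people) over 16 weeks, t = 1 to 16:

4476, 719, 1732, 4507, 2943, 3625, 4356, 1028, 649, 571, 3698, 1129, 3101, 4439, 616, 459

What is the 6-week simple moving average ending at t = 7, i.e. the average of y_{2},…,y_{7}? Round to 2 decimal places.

2980.33

Sum of periods 2–7: 719 + 1732 + 4507 + 2943 + 3625 + 4356 = 17882
Divide by 6: 17882 / 6 = 2980.33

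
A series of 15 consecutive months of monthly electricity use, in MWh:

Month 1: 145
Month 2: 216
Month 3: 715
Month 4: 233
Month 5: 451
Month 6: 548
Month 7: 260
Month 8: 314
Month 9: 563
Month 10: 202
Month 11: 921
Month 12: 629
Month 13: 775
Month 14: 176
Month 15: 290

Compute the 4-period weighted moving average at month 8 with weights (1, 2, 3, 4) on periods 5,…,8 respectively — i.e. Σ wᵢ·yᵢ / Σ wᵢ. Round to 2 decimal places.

358.30

Weighted sum: 1·451 + 2·548 + 3·260 + 4·314 = 451 + 1096 + 780 + 1256 = 3583
Weight total: 1 + 2 + 3 + 4 = 10
WMA = 3583 / 10 = 358.30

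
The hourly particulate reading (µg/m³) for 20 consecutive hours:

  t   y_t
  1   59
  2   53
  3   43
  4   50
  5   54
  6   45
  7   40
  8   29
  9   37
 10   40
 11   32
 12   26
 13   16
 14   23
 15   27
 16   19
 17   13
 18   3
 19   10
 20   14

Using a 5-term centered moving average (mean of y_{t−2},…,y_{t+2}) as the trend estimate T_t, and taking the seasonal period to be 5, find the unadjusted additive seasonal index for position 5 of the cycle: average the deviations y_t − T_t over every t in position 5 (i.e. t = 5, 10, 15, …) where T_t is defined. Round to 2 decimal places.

Season position 5 occurs at t = 5, 10, 15 (where T_t is defined).
t=5: T_5 = 46.4000; y_5 − T_5 = 54 − 46.4000 = 7.6000
t=10: T_10 = 32.8000; y_10 − T_10 = 40 − 32.8000 = 7.2000
t=15: T_15 = 19.6000; y_15 − T_15 = 27 − 19.6000 = 7.4000
Mean deviation: (7.6000 + 7.2000 + 7.4000) / 3 = 7.40

7.40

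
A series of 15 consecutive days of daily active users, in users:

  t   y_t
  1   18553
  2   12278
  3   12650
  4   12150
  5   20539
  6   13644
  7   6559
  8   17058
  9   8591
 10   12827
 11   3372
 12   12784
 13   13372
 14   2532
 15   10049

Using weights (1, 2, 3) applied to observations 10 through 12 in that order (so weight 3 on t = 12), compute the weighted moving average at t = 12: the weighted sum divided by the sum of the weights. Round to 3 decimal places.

Weighted sum: 1·12827 + 2·3372 + 3·12784 = 12827 + 6744 + 38352 = 57923
Weight total: 1 + 2 + 3 = 6
WMA = 57923 / 6 = 9653.833

9653.833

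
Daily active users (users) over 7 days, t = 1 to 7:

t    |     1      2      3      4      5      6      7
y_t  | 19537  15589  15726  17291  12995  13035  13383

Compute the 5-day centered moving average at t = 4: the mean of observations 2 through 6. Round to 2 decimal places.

Sum of periods 2–6: 15589 + 15726 + 17291 + 12995 + 13035 = 74636
Divide by 5: 74636 / 5 = 14927.20

14927.20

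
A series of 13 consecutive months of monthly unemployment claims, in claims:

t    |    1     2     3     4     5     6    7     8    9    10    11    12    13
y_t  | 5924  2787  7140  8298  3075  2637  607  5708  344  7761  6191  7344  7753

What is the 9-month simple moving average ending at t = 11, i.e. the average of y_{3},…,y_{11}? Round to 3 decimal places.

Sum of periods 3–11: 7140 + 8298 + 3075 + 2637 + 607 + 5708 + 344 + 7761 + 6191 = 41761
Divide by 9: 41761 / 9 = 4640.111

4640.111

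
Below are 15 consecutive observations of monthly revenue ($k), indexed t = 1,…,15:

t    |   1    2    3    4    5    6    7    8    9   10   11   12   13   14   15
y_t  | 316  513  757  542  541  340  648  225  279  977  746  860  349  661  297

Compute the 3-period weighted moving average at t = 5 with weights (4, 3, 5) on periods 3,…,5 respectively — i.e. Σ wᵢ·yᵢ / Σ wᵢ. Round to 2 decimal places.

Weighted sum: 4·757 + 3·542 + 5·541 = 3028 + 1626 + 2705 = 7359
Weight total: 4 + 3 + 5 = 12
WMA = 7359 / 12 = 613.25

613.25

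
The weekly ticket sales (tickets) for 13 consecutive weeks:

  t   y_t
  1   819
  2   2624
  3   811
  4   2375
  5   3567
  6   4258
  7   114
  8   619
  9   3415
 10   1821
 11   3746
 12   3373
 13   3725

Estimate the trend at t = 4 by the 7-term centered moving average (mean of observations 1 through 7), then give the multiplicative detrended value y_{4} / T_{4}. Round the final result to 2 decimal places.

1.14

Trend T_4 = (819 + 2624 + 811 + 2375 + 3567 + 4258 + 114) / 7 = 14568/7 = 2081.1429
Ratio to trend: 2375 / 2081.1429 = 1.14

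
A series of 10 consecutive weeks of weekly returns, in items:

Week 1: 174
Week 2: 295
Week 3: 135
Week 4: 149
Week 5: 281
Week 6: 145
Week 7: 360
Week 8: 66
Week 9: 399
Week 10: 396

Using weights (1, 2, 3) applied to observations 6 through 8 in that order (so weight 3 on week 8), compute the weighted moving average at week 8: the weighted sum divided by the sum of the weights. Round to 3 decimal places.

177.167

Weighted sum: 1·145 + 2·360 + 3·66 = 145 + 720 + 198 = 1063
Weight total: 1 + 2 + 3 = 6
WMA = 1063 / 6 = 177.167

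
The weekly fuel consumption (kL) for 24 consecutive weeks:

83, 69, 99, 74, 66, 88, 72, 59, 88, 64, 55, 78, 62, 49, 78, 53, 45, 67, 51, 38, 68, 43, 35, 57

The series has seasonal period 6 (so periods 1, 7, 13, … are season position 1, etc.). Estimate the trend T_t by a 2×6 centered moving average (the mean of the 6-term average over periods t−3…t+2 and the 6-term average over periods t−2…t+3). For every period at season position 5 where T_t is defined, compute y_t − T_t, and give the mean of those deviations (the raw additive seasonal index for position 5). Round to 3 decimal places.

Season position 5 occurs at t = 5, 11, 17 (where T_t is defined).
t=5: T_5 = 77.16667; y_5 − T_5 = 66 − 77.16667 = -11.16667
t=11: T_11 = 66.83333; y_11 − T_11 = 55 − 66.83333 = -11.83333
t=17: T_17 = 56.25000; y_17 − T_17 = 45 − 56.25000 = -11.25000
Mean deviation: (-11.16667 + -11.83333 + -11.25000) / 3 = -11.417

-11.417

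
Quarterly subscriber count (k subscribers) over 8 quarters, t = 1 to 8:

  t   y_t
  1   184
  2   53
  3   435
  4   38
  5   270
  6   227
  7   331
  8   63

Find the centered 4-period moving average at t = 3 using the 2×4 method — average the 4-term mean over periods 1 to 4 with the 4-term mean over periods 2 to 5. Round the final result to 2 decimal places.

Sum over 1–4: 184 + 53 + 435 + 38 = 710
Sum over 2–5: 53 + 435 + 38 + 270 = 796
CMA at t=3 = (710 + 796) / (2·4) = 1506 / 8 = 188.25

188.25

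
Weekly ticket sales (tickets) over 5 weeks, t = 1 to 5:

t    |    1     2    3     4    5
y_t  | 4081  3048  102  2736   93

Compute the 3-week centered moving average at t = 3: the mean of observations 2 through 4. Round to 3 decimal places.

1962.000

Sum of periods 2–4: 3048 + 102 + 2736 = 5886
Divide by 3: 5886 / 3 = 1962.000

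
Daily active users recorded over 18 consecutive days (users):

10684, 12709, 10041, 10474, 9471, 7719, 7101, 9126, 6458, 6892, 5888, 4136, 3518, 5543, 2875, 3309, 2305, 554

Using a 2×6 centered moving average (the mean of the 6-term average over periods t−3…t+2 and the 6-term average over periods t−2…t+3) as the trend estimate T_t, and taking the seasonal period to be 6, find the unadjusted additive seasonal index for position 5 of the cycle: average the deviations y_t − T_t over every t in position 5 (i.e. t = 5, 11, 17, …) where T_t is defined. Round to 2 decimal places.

Season position 5 occurs at t = 5, 11 (where T_t is defined).
t=5: T_5 = 9287.2500; y_5 − T_5 = 9471 − 9287.2500 = 183.7500
t=11: T_11 = 5704.4167; y_11 − T_11 = 5888 − 5704.4167 = 183.5833
Mean deviation: (183.7500 + 183.5833) / 2 = 183.67

183.67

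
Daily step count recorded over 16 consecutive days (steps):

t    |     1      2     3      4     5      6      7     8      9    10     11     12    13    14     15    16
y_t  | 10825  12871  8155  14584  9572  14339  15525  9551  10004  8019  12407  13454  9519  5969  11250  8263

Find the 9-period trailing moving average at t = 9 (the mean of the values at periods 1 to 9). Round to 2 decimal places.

Sum of periods 1–9: 10825 + 12871 + 8155 + 14584 + 9572 + 14339 + 15525 + 9551 + 10004 = 105426
Divide by 9: 105426 / 9 = 11714.00

11714.00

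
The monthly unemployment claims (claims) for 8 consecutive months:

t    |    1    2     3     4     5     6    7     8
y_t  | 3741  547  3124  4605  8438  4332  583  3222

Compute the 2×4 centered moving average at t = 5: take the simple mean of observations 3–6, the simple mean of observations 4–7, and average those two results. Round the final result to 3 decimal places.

4807.125

Sum over 3–6: 3124 + 4605 + 8438 + 4332 = 20499
Sum over 4–7: 4605 + 8438 + 4332 + 583 = 17958
CMA at t=5 = (20499 + 17958) / (2·4) = 38457 / 8 = 4807.125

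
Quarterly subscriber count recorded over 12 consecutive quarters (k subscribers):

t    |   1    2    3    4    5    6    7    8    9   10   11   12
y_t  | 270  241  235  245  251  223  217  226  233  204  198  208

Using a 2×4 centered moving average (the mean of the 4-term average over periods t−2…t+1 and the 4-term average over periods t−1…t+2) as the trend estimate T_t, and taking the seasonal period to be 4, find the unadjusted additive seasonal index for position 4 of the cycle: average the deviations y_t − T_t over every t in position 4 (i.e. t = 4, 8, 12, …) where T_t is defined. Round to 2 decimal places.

3.94

Season position 4 occurs at t = 4, 8 (where T_t is defined).
t=4: T_4 = 240.7500; y_4 − T_4 = 245 − 240.7500 = 4.2500
t=8: T_8 = 222.3750; y_8 − T_8 = 226 − 222.3750 = 3.6250
Mean deviation: (4.2500 + 3.6250) / 2 = 3.94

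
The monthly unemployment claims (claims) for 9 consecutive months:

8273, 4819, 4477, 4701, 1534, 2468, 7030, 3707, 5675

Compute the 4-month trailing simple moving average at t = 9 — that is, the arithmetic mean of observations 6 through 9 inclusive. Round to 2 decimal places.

4720.00

Sum of periods 6–9: 2468 + 7030 + 3707 + 5675 = 18880
Divide by 4: 18880 / 4 = 4720.00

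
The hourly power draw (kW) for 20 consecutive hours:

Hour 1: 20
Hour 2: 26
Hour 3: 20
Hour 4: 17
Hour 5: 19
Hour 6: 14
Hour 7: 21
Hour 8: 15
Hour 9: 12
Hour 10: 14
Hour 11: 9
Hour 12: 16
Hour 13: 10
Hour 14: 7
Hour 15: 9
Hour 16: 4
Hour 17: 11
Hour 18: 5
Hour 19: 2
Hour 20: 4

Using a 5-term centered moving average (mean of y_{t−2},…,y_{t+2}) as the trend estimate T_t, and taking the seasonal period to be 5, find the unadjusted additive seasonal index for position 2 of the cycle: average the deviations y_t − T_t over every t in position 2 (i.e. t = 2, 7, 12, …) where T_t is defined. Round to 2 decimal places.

Season position 2 occurs at t = 7, 12, 17 (where T_t is defined).
t=7: T_7 = 16.2000; y_7 − T_7 = 21 − 16.2000 = 4.8000
t=12: T_12 = 11.2000; y_12 − T_12 = 16 − 11.2000 = 4.8000
t=17: T_17 = 6.2000; y_17 − T_17 = 11 − 6.2000 = 4.8000
Mean deviation: (4.8000 + 4.8000 + 4.8000) / 3 = 4.80

4.80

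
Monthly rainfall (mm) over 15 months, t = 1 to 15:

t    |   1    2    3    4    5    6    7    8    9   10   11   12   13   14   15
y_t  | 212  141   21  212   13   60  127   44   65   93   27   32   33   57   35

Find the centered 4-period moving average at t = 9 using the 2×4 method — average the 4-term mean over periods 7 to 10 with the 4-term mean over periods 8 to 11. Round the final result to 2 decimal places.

69.75

Sum over 7–10: 127 + 44 + 65 + 93 = 329
Sum over 8–11: 44 + 65 + 93 + 27 = 229
CMA at t=9 = (329 + 229) / (2·4) = 558 / 8 = 69.75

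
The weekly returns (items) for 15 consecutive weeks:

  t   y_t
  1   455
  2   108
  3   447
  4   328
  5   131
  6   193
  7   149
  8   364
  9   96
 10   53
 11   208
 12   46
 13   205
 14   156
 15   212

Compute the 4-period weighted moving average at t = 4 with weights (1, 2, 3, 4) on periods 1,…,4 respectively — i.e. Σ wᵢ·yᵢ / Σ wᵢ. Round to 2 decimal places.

Weighted sum: 1·455 + 2·108 + 3·447 + 4·328 = 455 + 216 + 1341 + 1312 = 3324
Weight total: 1 + 2 + 3 + 4 = 10
WMA = 3324 / 10 = 332.40

332.40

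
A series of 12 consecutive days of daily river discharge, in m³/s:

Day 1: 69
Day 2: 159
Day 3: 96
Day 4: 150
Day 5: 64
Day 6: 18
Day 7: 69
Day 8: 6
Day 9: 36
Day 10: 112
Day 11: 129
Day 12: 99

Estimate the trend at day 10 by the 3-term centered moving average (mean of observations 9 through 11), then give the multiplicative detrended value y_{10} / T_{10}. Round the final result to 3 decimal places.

1.213

Trend T_10 = (36 + 112 + 129) / 3 = 277/3 = 92.33333
Ratio to trend: 112 / 92.33333 = 1.213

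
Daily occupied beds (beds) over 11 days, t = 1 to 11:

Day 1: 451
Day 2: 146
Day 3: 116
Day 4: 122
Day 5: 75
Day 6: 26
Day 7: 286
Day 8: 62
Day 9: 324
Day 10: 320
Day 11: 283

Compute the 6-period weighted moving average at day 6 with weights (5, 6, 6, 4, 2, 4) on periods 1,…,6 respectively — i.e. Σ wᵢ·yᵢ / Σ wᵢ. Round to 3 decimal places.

Weighted sum: 5·451 + 6·146 + 6·116 + 4·122 + 2·75 + 4·26 = 2255 + 876 + 696 + 488 + 150 + 104 = 4569
Weight total: 5 + 6 + 6 + 4 + 2 + 4 = 27
WMA = 4569 / 27 = 169.222

169.222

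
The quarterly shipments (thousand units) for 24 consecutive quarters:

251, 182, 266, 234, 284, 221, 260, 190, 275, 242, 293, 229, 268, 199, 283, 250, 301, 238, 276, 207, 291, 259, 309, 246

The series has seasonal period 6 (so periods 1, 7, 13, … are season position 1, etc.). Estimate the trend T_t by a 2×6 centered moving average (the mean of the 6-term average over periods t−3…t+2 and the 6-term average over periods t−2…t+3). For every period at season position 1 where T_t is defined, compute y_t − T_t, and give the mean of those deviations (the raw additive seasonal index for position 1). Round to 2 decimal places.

Season position 1 occurs at t = 7, 13, 19 (where T_t is defined).
t=7: T_7 = 244.6667; y_7 − T_7 = 260 − 244.6667 = 15.3333
t=13: T_13 = 253.0000; y_13 − T_13 = 268 − 253.0000 = 15.0000
t=19: T_19 = 261.2500; y_19 − T_19 = 276 − 261.2500 = 14.7500
Mean deviation: (15.3333 + 15.0000 + 14.7500) / 3 = 15.03

15.03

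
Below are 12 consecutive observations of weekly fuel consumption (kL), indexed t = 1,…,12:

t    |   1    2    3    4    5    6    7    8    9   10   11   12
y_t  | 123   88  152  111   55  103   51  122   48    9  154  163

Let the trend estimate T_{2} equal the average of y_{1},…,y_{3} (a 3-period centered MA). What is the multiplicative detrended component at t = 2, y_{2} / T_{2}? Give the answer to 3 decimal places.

Trend T_2 = (123 + 88 + 152) / 3 = 363/3 = 121.00000
Ratio to trend: 88 / 121.00000 = 0.727

0.727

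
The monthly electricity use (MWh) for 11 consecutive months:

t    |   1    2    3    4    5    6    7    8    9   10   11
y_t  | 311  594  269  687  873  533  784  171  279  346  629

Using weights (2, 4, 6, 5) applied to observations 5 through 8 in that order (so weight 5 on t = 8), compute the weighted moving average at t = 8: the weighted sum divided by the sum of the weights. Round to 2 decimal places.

Weighted sum: 2·873 + 4·533 + 6·784 + 5·171 = 1746 + 2132 + 4704 + 855 = 9437
Weight total: 2 + 4 + 6 + 5 = 17
WMA = 9437 / 17 = 555.12

555.12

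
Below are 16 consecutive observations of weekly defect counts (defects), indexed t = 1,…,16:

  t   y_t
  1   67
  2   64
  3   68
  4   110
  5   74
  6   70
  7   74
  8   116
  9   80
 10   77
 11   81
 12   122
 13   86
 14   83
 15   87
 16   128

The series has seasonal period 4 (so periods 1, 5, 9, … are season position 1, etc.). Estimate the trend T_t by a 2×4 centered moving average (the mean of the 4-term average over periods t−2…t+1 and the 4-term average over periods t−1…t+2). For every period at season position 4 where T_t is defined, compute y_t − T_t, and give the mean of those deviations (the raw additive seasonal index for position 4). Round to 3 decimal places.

30.042

Season position 4 occurs at t = 4, 8, 12 (where T_t is defined).
t=4: T_4 = 79.75000; y_4 − T_4 = 110 − 79.75000 = 30.25000
t=8: T_8 = 85.87500; y_8 − T_8 = 116 − 85.87500 = 30.12500
t=12: T_12 = 92.25000; y_12 − T_12 = 122 − 92.25000 = 29.75000
Mean deviation: (30.25000 + 30.12500 + 29.75000) / 3 = 30.042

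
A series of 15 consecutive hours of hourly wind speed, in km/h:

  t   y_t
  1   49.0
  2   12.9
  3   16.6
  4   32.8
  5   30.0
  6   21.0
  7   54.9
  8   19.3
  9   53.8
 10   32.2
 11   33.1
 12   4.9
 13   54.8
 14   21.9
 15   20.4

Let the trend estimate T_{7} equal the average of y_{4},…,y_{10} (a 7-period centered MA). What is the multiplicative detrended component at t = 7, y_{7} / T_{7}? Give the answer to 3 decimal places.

1.575

Trend T_7 = (32.8 + 30.0 + 21.0 + 54.9 + 19.3 + 53.8 + 32.2) / 7 = 244.0/7 = 34.85714
Ratio to trend: 54.9 / 34.85714 = 1.575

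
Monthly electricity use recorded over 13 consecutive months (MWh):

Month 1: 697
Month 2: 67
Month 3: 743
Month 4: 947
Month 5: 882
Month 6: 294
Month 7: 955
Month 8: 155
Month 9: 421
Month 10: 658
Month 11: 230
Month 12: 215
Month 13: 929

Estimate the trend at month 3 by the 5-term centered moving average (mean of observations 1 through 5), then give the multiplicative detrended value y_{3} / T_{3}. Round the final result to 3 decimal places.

Trend T_3 = (697 + 67 + 743 + 947 + 882) / 5 = 3336/5 = 667.20000
Ratio to trend: 743 / 667.20000 = 1.114

1.114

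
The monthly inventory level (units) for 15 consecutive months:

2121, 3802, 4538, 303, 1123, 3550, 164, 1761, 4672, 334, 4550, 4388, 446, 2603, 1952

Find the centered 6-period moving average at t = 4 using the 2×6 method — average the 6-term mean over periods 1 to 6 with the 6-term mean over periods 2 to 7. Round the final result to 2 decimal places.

Sum over 1–6: 2121 + 3802 + 4538 + 303 + 1123 + 3550 = 15437
Sum over 2–7: 3802 + 4538 + 303 + 1123 + 3550 + 164 = 13480
CMA at t=4 = (15437 + 13480) / (2·6) = 28917 / 12 = 2409.75

2409.75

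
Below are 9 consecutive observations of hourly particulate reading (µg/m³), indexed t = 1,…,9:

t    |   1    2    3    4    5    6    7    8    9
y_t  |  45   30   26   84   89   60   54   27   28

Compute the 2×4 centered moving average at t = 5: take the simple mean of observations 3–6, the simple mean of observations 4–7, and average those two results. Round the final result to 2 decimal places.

Sum over 3–6: 26 + 84 + 89 + 60 = 259
Sum over 4–7: 84 + 89 + 60 + 54 = 287
CMA at t=5 = (259 + 287) / (2·4) = 546 / 8 = 68.25

68.25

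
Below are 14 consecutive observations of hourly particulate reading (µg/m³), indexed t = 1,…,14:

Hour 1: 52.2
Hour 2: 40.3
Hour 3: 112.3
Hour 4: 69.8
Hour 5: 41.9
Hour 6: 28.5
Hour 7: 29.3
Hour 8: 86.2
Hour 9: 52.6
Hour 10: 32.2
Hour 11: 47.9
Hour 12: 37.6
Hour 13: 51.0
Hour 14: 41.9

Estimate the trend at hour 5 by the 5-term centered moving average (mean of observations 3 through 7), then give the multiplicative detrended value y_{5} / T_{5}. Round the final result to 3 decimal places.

0.743

Trend T_5 = (112.3 + 69.8 + 41.9 + 28.5 + 29.3) / 5 = 281.8/5 = 56.36000
Ratio to trend: 41.9 / 56.36000 = 0.743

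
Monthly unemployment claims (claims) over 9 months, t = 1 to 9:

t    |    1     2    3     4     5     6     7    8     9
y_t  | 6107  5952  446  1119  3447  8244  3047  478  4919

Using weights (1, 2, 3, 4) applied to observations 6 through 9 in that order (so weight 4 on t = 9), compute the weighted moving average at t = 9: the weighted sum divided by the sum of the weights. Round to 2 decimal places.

Weighted sum: 1·8244 + 2·3047 + 3·478 + 4·4919 = 8244 + 6094 + 1434 + 19676 = 35448
Weight total: 1 + 2 + 3 + 4 = 10
WMA = 35448 / 10 = 3544.80

3544.80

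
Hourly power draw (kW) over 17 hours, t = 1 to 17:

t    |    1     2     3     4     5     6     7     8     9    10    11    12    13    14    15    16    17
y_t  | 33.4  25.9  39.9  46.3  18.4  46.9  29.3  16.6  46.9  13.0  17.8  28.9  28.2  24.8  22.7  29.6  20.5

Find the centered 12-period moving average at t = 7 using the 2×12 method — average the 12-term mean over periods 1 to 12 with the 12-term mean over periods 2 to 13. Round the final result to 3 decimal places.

30.058

Sum over 1–12: 33.4 + 25.9 + 39.9 + 46.3 + 18.4 + 46.9 + 29.3 + 16.6 + 46.9 + 13.0 + 17.8 + 28.9 = 363.3
Sum over 2–13: 25.9 + 39.9 + 46.3 + 18.4 + 46.9 + 29.3 + 16.6 + 46.9 + 13.0 + 17.8 + 28.9 + 28.2 = 358.1
CMA at t=7 = (363.3 + 358.1) / (2·12) = 721.4 / 24 = 30.058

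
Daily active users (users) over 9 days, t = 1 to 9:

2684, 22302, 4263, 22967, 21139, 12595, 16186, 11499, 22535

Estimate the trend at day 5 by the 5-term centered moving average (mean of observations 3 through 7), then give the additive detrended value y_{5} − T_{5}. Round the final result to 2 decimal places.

5709.00

Trend T_5 = (4263 + 22967 + 21139 + 12595 + 16186) / 5 = 77150/5 = 15430.0000
Detrended value: 21139 − 15430.0000 = 5709.00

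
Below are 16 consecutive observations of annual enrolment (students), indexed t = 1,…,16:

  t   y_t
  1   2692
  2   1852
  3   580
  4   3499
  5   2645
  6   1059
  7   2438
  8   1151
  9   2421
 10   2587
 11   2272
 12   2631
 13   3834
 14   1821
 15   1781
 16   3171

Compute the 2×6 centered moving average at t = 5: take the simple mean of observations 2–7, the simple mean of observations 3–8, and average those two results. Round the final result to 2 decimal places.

1953.75

Sum over 2–7: 1852 + 580 + 3499 + 2645 + 1059 + 2438 = 12073
Sum over 3–8: 580 + 3499 + 2645 + 1059 + 2438 + 1151 = 11372
CMA at t=5 = (12073 + 11372) / (2·6) = 23445 / 12 = 1953.75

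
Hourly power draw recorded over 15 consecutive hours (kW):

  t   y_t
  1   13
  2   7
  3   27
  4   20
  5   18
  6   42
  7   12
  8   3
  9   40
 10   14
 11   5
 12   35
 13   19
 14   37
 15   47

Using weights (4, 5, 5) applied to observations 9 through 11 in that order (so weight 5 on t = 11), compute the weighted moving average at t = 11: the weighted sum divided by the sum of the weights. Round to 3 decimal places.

18.214

Weighted sum: 4·40 + 5·14 + 5·5 = 160 + 70 + 25 = 255
Weight total: 4 + 5 + 5 = 14
WMA = 255 / 14 = 18.214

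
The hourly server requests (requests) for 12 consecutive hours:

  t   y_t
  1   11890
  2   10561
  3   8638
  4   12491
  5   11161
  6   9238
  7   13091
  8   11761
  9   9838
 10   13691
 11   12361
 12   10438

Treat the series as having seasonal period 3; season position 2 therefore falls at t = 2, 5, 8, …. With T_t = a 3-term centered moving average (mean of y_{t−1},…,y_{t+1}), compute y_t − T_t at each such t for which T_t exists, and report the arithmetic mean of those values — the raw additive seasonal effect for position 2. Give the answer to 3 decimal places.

197.750

Season position 2 occurs at t = 2, 5, 8, 11 (where T_t is defined).
t=2: T_2 = 10363.00000; y_2 − T_2 = 10561 − 10363.00000 = 198.00000
t=5: T_5 = 10963.33333; y_5 − T_5 = 11161 − 10963.33333 = 197.66667
t=8: T_8 = 11563.33333; y_8 − T_8 = 11761 − 11563.33333 = 197.66667
t=11: T_11 = 12163.33333; y_11 − T_11 = 12361 − 12163.33333 = 197.66667
Mean deviation: (198.00000 + 197.66667 + 197.66667 + 197.66667) / 4 = 197.750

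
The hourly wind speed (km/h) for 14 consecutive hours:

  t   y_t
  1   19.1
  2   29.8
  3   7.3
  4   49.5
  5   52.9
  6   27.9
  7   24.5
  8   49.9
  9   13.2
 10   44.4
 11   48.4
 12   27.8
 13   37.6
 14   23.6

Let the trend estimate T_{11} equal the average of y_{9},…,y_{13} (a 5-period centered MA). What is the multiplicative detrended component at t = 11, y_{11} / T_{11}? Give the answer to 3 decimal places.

1.412

Trend T_11 = (13.2 + 44.4 + 48.4 + 27.8 + 37.6) / 5 = 171.4/5 = 34.28000
Ratio to trend: 48.4 / 34.28000 = 1.412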